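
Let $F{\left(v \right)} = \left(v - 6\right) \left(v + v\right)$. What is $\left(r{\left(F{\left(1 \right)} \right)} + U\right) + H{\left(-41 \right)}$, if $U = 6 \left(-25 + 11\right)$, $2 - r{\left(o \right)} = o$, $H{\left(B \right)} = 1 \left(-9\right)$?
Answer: $-81$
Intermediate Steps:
$H{\left(B \right)} = -9$
$F{\left(v \right)} = 2 v \left(-6 + v\right)$ ($F{\left(v \right)} = \left(-6 + v\right) 2 v = 2 v \left(-6 + v\right)$)
$r{\left(o \right)} = 2 - o$
$U = -84$ ($U = 6 \left(-14\right) = -84$)
$\left(r{\left(F{\left(1 \right)} \right)} + U\right) + H{\left(-41 \right)} = \left(\left(2 - 2 \cdot 1 \left(-6 + 1\right)\right) - 84\right) - 9 = \left(\left(2 - 2 \cdot 1 \left(-5\right)\right) - 84\right) - 9 = \left(\left(2 - -10\right) - 84\right) - 9 = \left(\left(2 + 10\right) - 84\right) - 9 = \left(12 - 84\right) - 9 = -72 - 9 = -81$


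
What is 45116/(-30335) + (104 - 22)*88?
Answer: 218852244/30335 ≈ 7214.5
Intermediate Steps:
45116/(-30335) + (104 - 22)*88 = 45116*(-1/30335) + 82*88 = -45116/30335 + 7216 = 218852244/30335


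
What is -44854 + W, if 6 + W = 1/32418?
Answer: -1454271479/32418 ≈ -44860.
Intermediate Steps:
W = -194507/32418 (W = -6 + 1/32418 = -194507/32418 ≈ -6.0000)
-44854 + W = -44854 - 194507/32418 = -1454271479/32418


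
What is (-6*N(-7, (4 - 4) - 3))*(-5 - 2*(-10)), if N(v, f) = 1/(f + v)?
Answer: 9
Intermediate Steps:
(-6*N(-7, (4 - 4) - 3))*(-5 - 2*(-10)) = (-6/(((4 - 4) - 3) - 7))*(-5 - 2*(-10)) = (-6/((0 - 3) - 7))*(-5 + 20) = -6/(-3 - 7)*15 = -6/(-10)*15 = -6*(-⅒)*15 = (⅗)*15 = 9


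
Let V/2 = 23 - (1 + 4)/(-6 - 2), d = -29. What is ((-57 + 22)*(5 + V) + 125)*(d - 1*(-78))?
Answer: -333935/4 ≈ -83484.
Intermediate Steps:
V = 189/4 (V = 2*(23 - (1 + 4)/(-6 - 2)) = 2*(23 - 5/(-8)) = 2*(23 - 5*(-1)/8) = 2*(23 - 1*(-5/8)) = 2*(23 + 5/8) = 2*(189/8) = 189/4 ≈ 47.250)
((-57 + 22)*(5 + V) + 125)*(d - 1*(-78)) = ((-57 + 22)*(5 + 189/4) + 125)*(-29 - 1*(-78)) = (-35*209/4 + 125)*(-29 + 78) = (-7315/4 + 125)*49 = -6815/4*49 = -333935/4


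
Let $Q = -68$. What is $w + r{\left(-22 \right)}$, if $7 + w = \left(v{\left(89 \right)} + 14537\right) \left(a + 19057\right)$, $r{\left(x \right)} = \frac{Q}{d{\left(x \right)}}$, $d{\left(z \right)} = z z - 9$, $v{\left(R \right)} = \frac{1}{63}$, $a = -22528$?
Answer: $- \frac{503318442653}{9975} \approx -5.0458 \cdot 10^{7}$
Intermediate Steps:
$v{\left(R \right)} = \frac{1}{63}$
$d{\left(z \right)} = -9 + z^{2}$ ($d{\left(z \right)} = z^{2} - 9 = -9 + z^{2}$)
$r{\left(x \right)} = - \frac{68}{-9 + x^{2}}$
$w = - \frac{1059617771}{21}$ ($w = -7 + \left(\frac{1}{63} + 14537\right) \left(-22528 + 19057\right) = -7 + \frac{915832}{63} \left(-3471\right) = -7 - \frac{1059617624}{21} = - \frac{1059617771}{21} \approx -5.0458 \cdot 10^{7}$)
$w + r{\left(-22 \right)} = - \frac{1059617771}{21} - \frac{68}{-9 + \left(-22\right)^{2}} = - \frac{1059617771}{21} - \frac{68}{-9 + 484} = - \frac{1059617771}{21} - \frac{68}{475} = - \frac{503318442653}{9975}$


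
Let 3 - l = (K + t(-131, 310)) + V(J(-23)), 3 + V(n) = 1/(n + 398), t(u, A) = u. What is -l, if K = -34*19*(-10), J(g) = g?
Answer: 2371126/375 ≈ 6323.0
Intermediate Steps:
K = 6460 (K = -646*(-10) = 6460)
V(n) = -3 + 1/(398 + n) (V(n) = -3 + 1/(n + 398) = -3 + 1/(398 + n))
l = -2371126/375 (l = 3 - ((6460 - 131) + (-1193 - 3*(-23))/(398 - 23)) = 3 - (6329 + (-1193 + 69)/375) = 3 - (6329 + (1/375)*(-1124)) = 3 - (6329 - 1124/375) = 3 - 1*2372251/375 = 3 - 2372251/375 = -2371126/375 ≈ -6323.0)
-l = -1*(-2371126/375) = 2371126/375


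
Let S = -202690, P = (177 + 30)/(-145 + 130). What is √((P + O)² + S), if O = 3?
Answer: 11*I*√41854/5 ≈ 450.08*I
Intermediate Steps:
P = -69/5 (P = 207/(-15) = 207*(-1/15) = -69/5 ≈ -13.800)
√((P + O)² + S) = √((-69/5 + 3)² - 202690) = √((-54/5)² - 202690) = √(2916/25 - 202690) = √(-5064334/25) = 11*I*√41854/5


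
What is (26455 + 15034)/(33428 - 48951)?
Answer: -41489/15523 ≈ -2.6727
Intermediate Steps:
(26455 + 15034)/(33428 - 48951) = 41489/(-15523) = 41489*(-1/15523) = -41489/15523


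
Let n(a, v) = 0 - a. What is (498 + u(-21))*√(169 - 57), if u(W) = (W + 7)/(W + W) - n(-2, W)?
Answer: 5956*√7/3 ≈ 5252.7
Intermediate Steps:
n(a, v) = -a
u(W) = -2 + (7 + W)/(2*W) (u(W) = (W + 7)/(W + W) - (-1)*(-2) = (7 + W)/((2*W)) - 1*2 = (7 + W)*(1/(2*W)) - 2 = (7 + W)/(2*W) - 2 = -2 + (7 + W)/(2*W))
(498 + u(-21))*√(169 - 57) = (498 + (½)*(7 - 3*(-21))/(-21))*√(169 - 57) = (498 + (½)*(-1/21)*(7 + 63))*√112 = (498 + (½)*(-1/21)*70)*(4*√7) = (498 - 5/3)*(4*√7) = 1489*(4*√7)/3 = 5956*√7/3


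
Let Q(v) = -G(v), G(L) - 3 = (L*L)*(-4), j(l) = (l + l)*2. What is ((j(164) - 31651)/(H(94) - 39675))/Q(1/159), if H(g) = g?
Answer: -783584595/3001783459 ≈ -0.26104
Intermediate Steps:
j(l) = 4*l (j(l) = (2*l)*2 = 4*l)
G(L) = 3 - 4*L² (G(L) = 3 + (L*L)*(-4) = 3 + L²*(-4) = 3 - 4*L²)
Q(v) = -3 + 4*v² (Q(v) = -(3 - 4*v²) = -3 + 4*v²)
((j(164) - 31651)/(H(94) - 39675))/Q(1/159) = ((4*164 - 31651)/(94 - 39675))/(-3 + 4*(1/159)²) = ((656 - 31651)/(-39581))/(-3 + 4*(1/159)²) = (-30995*(-1/39581))/(-3 + 4*(1/25281)) = 30995/(39581*(-3 + 4/25281)) = 30995/(39581*(-75839/25281)) = (30995/39581)*(-25281/75839) = -783584595/3001783459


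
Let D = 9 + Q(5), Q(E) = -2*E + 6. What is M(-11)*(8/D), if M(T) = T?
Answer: -88/5 ≈ -17.600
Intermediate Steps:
Q(E) = 6 - 2*E
D = 5 (D = 9 + (6 - 2*5) = 9 + (6 - 10) = 9 - 4 = 5)
M(-11)*(8/D) = -88/5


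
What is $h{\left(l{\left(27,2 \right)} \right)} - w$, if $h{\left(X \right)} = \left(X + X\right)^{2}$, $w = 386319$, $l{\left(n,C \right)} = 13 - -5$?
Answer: $-385023$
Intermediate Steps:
$l{\left(n,C \right)} = 18$ ($l{\left(n,C \right)} = 13 + 5 = 18$)
$h{\left(X \right)} = 4 X^{2}$ ($h{\left(X \right)} = \left(2 X\right)^{2} = 4 X^{2}$)
$h{\left(l{\left(27,2 \right)} \right)} - w = 4 \cdot 18^{2} - 386319 = 4 \cdot 324 - 386319 = 1296 - 386319 = -385023$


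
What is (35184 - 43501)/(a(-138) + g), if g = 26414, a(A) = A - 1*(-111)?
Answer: -8317/26387 ≈ -0.31519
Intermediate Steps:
a(A) = 111 + A (a(A) = A + 111 = 111 + A)
(35184 - 43501)/(a(-138) + g) = (35184 - 43501)/((111 - 138) + 26414) = -8317/(-27 + 26414) = -8317/26387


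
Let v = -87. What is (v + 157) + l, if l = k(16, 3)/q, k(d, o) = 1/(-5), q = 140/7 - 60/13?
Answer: 69987/1000 ≈ 69.987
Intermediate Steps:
q = 200/13 (q = 140*(1/7) - 60*1/13 = 20 - 60/13 = 200/13 ≈ 15.385)
k(d, o) = -1/5
l = -13/1000 (l = -1/(5*200/13) = -1/5*13/200 = -13/1000 ≈ -0.013000)
(v + 157) + l = (-87 + 157) - 13/1000 = 70 - 13/1000 = 69987/1000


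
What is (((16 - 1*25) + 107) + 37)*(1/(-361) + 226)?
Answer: 11013975/361 ≈ 30510.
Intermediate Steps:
(((16 - 1*25) + 107) + 37)*(1/(-361) + 226) = (((16 - 25) + 107) + 37)*(-1/361 + 226) = ((-9 + 107) + 37)*(81585/361) = (98 + 37)*(81585/361) = 135*(81585/361) = 11013975/361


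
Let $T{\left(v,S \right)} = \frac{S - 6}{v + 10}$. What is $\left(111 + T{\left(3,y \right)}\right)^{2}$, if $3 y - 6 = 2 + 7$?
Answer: $\frac{2079364}{169} \approx 12304.0$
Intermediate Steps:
$y = 5$ ($y = 2 + \frac{2 + 7}{3} = 2 + \frac{1}{3} \cdot 9 = 2 + 3 = 5$)
$T{\left(v,S \right)} = \frac{-6 + S}{10 + v}$
$\left(111 + T{\left(3,y \right)}\right)^{2} = \left(111 + \frac{-6 + 5}{10 + 3}\right)^{2} = \left(111 + \frac{1}{13} \left(-1\right)\right)^{2} = \left(111 - \frac{1}{13}\right)^{2} = \left(\frac{1442}{13}\right)^{2} = \frac{2079364}{169}$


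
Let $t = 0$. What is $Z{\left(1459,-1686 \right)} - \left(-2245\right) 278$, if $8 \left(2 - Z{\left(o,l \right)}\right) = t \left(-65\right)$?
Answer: $624112$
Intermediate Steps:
$Z{\left(o,l \right)} = 2$ ($Z{\left(o,l \right)} = 2 - \frac{0 \left(-65\right)}{8} = 2 - 0 = 2 + 0 = 2$)
$Z{\left(1459,-1686 \right)} - \left(-2245\right) 278 = 2 - \left(-2245\right) 278 = 2 - -624110 = 2 + 624110 = 624112$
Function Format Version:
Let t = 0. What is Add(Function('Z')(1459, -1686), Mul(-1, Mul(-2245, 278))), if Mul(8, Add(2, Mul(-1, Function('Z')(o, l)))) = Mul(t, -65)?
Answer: 624112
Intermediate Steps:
Function('Z')(o, l) = 2 (Function('Z')(o, l) = Add(2, Mul(Rational(-1, 8), Mul(0, -65))) = Add(2, Mul(Rational(-1, 8), 0)) = Add(2, 0) = 2)
Add(Function('Z')(1459, -1686), Mul(-1, Mul(-2245, 278))) = Add(2, Mul(-1, Mul(-2245, 278))) = Add(2, Mul(-1, -624110)) = Add(2, 624110) = 624112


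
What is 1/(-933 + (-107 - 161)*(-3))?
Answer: -1/129 ≈ -0.0077519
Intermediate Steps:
1/(-933 + (-107 - 161)*(-3)) = 1/(-933 - 268*(-3)) = 1/(-933 + 804) = 1/(-129) = -1/129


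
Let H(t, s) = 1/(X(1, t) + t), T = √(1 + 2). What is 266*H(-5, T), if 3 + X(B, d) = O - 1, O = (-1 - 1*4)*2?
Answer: -14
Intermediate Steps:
O = -10 (O = (-1 - 4)*2 = -5*2 = -10)
T = √3 ≈ 1.7320
X(B, d) = -14 (X(B, d) = -3 + (-10 - 1) = -3 - 11 = -14)
H(t, s) = 1/(-14 + t)
266*H(-5, T) = 266/(-14 - 5) = 266/(-19) = 266*(-1/19) = -14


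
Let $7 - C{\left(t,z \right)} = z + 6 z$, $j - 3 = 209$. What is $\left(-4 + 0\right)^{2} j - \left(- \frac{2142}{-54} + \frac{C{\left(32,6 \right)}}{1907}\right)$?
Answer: $\frac{19178804}{5721} \approx 3352.4$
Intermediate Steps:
$j = 212$ ($j = 3 + 209 = 212$)
$C{\left(t,z \right)} = 7 - 7 z$ ($C{\left(t,z \right)} = 7 - \left(z + 6 z\right) = 7 - 7 z$)
$\left(-4 + 0\right)^{2} j - \left(- \frac{2142}{-54} + \frac{C{\left(32,6 \right)}}{1907}\right) = \left(-4 + 0\right)^{2} \cdot 212 - \left(- \frac{2142}{-54} + \frac{7 - 42}{1907}\right) = \left(-4\right)^{2} \cdot 212 - \left(\left(-2142\right) \left(- \frac{1}{54}\right) + \left(7 - 42\right) \frac{1}{1907}\right) = 16 \cdot 212 - \left(\frac{119}{3} - \frac{35}{1907}\right) = 3392 - \left(\frac{119}{3} - \frac{35}{1907}\right) = 3392 - \frac{226828}{5721} = \frac{19178804}{5721}$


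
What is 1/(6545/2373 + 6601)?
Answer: 339/2238674 ≈ 0.00015143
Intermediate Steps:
1/(6545/2373 + 6601) = 1/(6545*(1/2373) + 6601) = 1/(935/339 + 6601) = 1/(2238674/339) = 339/2238674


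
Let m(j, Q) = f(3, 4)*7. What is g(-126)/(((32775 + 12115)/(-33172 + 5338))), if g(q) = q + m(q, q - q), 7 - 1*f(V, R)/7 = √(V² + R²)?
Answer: 389676/22445 ≈ 17.361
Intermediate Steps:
f(V, R) = 49 - 7*√(R² + V²) (f(V, R) = 49 - 7*√(V² + R²) = 49 - 7*√(R² + V²))
m(j, Q) = 98 (m(j, Q) = (49 - 7*√(4² + 3²))*7 = (49 - 7*√(16 + 9))*7 = (49 - 7*√25)*7 = (49 - 7*5)*7 = (49 - 35)*7 = 14*7 = 98)
g(q) = 98 + q (g(q) = q + 98 = 98 + q)
g(-126)/(((32775 + 12115)/(-33172 + 5338))) = (98 - 126)/(((32775 + 12115)/(-33172 + 5338))) = -28/(44890/(-27834)) = -28/(44890*(-1/27834)) = -28/(-22445/13917) = -28*(-13917/22445) = 389676/22445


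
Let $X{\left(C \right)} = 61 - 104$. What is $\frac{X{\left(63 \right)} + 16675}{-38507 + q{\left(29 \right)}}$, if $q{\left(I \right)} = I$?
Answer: $- \frac{252}{583} \approx -0.43225$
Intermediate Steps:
$X{\left(C \right)} = -43$
$\frac{X{\left(63 \right)} + 16675}{-38507 + q{\left(29 \right)}} = \frac{-43 + 16675}{-38507 + 29} = \frac{16632}{-38478} = 16632 \left(- \frac{1}{38478}\right) = - \frac{252}{583}$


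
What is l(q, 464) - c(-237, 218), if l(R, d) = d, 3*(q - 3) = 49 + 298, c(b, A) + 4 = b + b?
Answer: 942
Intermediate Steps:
c(b, A) = -4 + 2*b (c(b, A) = -4 + (b + b) = -4 + 2*b)
q = 356/3 (q = 3 + (49 + 298)/3 = 3 + (⅓)*347 = 3 + 347/3 = 356/3 ≈ 118.67)
l(q, 464) - c(-237, 218) = 464 - (-4 + 2*(-237)) = 464 - (-4 - 474) = 464 - 1*(-478) = 464 + 478 = 942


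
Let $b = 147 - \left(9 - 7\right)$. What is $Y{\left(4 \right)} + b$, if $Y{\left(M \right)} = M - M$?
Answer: $145$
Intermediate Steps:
$Y{\left(M \right)} = 0$
$b = 145$ ($b = 147 - \left(9 - 7\right) = 147 - 2 = 145$)
$Y{\left(4 \right)} + b = 0 + 145 = 145$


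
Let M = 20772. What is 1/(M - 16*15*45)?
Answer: 1/9972 ≈ 0.00010028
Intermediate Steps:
1/(M - 16*15*45) = 1/(20772 - 16*15*45) = 1/(20772 - 240*45) = 1/(20772 - 10800) = 1/9972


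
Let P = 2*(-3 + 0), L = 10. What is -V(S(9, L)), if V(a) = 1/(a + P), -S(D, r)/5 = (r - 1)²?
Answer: 1/411 ≈ 0.0024331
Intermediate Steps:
P = -6 (P = 2*(-3) = -6)
S(D, r) = -5*(-1 + r)² (S(D, r) = -5*(r - 1)² = -5*(-1 + r)²)
V(a) = 1/(-6 + a) (V(a) = 1/(a - 6) = 1/(-6 + a))
-V(S(9, L)) = -1/(-6 - 5*(-1 + 10)²) = -1/(-6 - 5*9²) = -1/(-6 - 5*81) = -1/(-6 - 405) = -1/(-411) = -1*(-1/411) = 1/411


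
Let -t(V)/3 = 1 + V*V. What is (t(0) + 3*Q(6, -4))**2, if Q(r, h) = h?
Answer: 225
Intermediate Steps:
t(V) = -3 - 3*V**2 (t(V) = -3*(1 + V*V) = -3*(1 + V**2) = -3 - 3*V**2)
(t(0) + 3*Q(6, -4))**2 = ((-3 - 3*0**2) + 3*(-4))**2 = ((-3 - 3*0) - 12)**2 = ((-3 + 0) - 12)**2 = (-3 - 12)**2 = (-15)**2 = 225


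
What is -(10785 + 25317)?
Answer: -36102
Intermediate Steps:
-(10785 + 25317) = -1*36102 = -36102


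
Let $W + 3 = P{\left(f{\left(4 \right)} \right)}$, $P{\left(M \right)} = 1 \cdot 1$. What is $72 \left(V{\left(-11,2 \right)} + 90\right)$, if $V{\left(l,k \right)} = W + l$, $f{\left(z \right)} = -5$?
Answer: $5544$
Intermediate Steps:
$P{\left(M \right)} = 1$
$W = -2$ ($W = -3 + 1 = -2$)
$V{\left(l,k \right)} = -2 + l$
$72 \left(V{\left(-11,2 \right)} + 90\right) = 72 \left(\left(-2 - 11\right) + 90\right) = 72 \left(-13 + 90\right) = 72 \cdot 77 = 5544$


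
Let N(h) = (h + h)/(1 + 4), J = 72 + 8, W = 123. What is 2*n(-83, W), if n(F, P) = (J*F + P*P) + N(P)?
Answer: 85382/5 ≈ 17076.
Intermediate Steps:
J = 80
N(h) = 2*h/5 (N(h) = (2*h)/5 = (2*h)*(⅕) = 2*h/5)
n(F, P) = P² + 80*F + 2*P/5 (n(F, P) = (80*F + P*P) + 2*P/5 = (80*F + P²) + 2*P/5 = (P² + 80*F) + 2*P/5 = P² + 80*F + 2*P/5)
2*n(-83, W) = 2*(123² + 80*(-83) + (⅖)*123) = 2*(15129 - 6640 + 246/5) = 2*(42691/5) = 85382/5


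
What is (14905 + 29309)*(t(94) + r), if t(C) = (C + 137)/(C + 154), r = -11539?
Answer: -63257876187/124 ≈ -5.1014e+8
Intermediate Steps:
t(C) = (137 + C)/(154 + C)
(14905 + 29309)*(t(94) + r) = (14905 + 29309)*((137 + 94)/(154 + 94) - 11539) = 44214*(231/248 - 11539) = 44214*(-2861441/248) = -63257876187/124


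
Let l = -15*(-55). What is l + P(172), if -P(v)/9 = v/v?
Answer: 816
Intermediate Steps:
l = 825
P(v) = -9 (P(v) = -9*v/v = -9*1 = -9)
l + P(172) = 825 - 9 = 816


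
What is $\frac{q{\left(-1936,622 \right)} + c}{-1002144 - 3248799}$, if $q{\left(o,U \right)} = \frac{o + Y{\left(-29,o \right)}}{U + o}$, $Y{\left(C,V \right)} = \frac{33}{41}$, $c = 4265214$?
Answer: $- \frac{229784218379}{229015303182} \approx -1.0034$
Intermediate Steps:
$Y{\left(C,V \right)} = \frac{33}{41}$ ($Y{\left(C,V \right)} = 33 \cdot \frac{1}{41} = \frac{33}{41}$)
$q{\left(o,U \right)} = \frac{\frac{33}{41} + o}{U + o}$ ($q{\left(o,U \right)} = \frac{o + \frac{33}{41}}{U + o} = \frac{\frac{33}{41} + o}{U + o}$)
$\frac{q{\left(-1936,622 \right)} + c}{-1002144 - 3248799} = \frac{\frac{\frac{33}{41} - 1936}{622 - 1936} + 4265214}{-1002144 - 3248799} = \frac{\frac{1}{-1314} \left(- \frac{79343}{41}\right) + 4265214}{-4250943} = \left(\left(- \frac{1}{1314}\right) \left(- \frac{79343}{41}\right) + 4265214\right) \left(- \frac{1}{4250943}\right) = \left(\frac{79343}{53874} + 4265214\right) \left(- \frac{1}{4250943}\right) = \frac{229784218379}{53874} \left(- \frac{1}{4250943}\right) = - \frac{229784218379}{229015303182}$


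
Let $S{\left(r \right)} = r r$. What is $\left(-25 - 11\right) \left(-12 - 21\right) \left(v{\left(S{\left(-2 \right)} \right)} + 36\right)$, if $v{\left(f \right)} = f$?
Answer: $47520$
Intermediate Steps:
$S{\left(r \right)} = r^{2}$
$\left(-25 - 11\right) \left(-12 - 21\right) \left(v{\left(S{\left(-2 \right)} \right)} + 36\right) = \left(-25 - 11\right) \left(-12 - 21\right) \left(\left(-2\right)^{2} + 36\right) = \left(-36\right) \left(-33\right) \left(4 + 36\right) = 1188 \cdot 40 = 47520$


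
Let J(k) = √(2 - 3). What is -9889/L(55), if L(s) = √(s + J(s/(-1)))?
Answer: -9889/√(55 + I) ≈ -1333.3 + 12.12*I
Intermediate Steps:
J(k) = I (J(k) = √(-1) = I)
L(s) = √(I + s) (L(s) = √(s + I) = √(I + s))
-9889/L(55) = -9889/√(I + 55) = -9889/√(55 + I)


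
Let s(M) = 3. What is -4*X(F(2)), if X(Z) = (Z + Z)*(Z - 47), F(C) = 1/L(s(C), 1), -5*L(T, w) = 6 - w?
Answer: -384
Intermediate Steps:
L(T, w) = -6/5 + w/5 (L(T, w) = -(6 - w)/5 = -6/5 + w/5)
F(C) = -1 (F(C) = 1/(-6/5 + (1/5)*1) = 1/(-6/5 + 1/5) = 1/(-1) = -1)
X(Z) = 2*Z*(-47 + Z) (X(Z) = (2*Z)*(-47 + Z) = 2*Z*(-47 + Z))
-4*X(F(2)) = -8*(-1)*(-47 - 1) = -8*(-1)*(-48) = -4*96 = -384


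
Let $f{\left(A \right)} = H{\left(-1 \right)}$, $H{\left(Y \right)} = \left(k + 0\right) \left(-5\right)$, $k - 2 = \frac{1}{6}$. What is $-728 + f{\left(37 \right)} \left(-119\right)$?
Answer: $\frac{3367}{6} \approx 561.17$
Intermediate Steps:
$k = \frac{13}{6}$ ($k = 2 + \frac{1}{6} = \frac{13}{6} \approx 2.1667$)
$H{\left(Y \right)} = - \frac{65}{6}$ ($H{\left(Y \right)} = \left(\frac{13}{6} + 0\right) \left(-5\right) = \frac{13}{6} \left(-5\right) = - \frac{65}{6}$)
$f{\left(A \right)} = - \frac{65}{6}$
$-728 + f{\left(37 \right)} \left(-119\right) = -728 - - \frac{7735}{6} = -728 + \frac{7735}{6} = \frac{3367}{6}$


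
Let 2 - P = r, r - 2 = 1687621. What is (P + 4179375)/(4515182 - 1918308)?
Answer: 1245877/1298437 ≈ 0.95952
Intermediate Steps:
r = 1687623 (r = 2 + 1687621 = 1687623)
P = -1687621 (P = 2 - 1*1687623 = 2 - 1687623 = -1687621)
(P + 4179375)/(4515182 - 1918308) = (-1687621 + 4179375)/(4515182 - 1918308) = 2491754/2596874 = 2491754*(1/2596874) = 1245877/1298437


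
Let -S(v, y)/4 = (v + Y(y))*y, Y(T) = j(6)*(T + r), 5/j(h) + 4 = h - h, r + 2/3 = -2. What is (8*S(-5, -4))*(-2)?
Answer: -2560/3 ≈ -853.33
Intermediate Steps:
r = -8/3 (r = -⅔ - 2 = -8/3 ≈ -2.6667)
j(h) = -5/4 (j(h) = 5/(-4 + (h - h)) = 5/(-4 + 0) = 5/(-4) = 5*(-¼) = -5/4)
Y(T) = 10/3 - 5*T/4 (Y(T) = -5*(T - 8/3)/4 = -5*(-8/3 + T)/4 = 10/3 - 5*T/4)
S(v, y) = -4*y*(10/3 + v - 5*y/4) (S(v, y) = -4*(v + (10/3 - 5*y/4))*y = -4*(10/3 + v - 5*y/4)*y = -4*y*(10/3 + v - 5*y/4))
(8*S(-5, -4))*(-2) = (8*((⅓)*(-4)*(-40 - 12*(-5) + 15*(-4))))*(-2) = (8*((⅓)*(-4)*(-40 + 60 - 60)))*(-2) = (8*((⅓)*(-4)*(-40)))*(-2) = (8*(160/3))*(-2) = (1280/3)*(-2) = -2560/3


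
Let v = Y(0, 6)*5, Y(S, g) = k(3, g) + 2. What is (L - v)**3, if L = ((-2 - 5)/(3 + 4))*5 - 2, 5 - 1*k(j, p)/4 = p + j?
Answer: 250047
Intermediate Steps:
k(j, p) = 20 - 4*j - 4*p (k(j, p) = 20 - 4*(p + j) = 20 - 4*(j + p) = 20 + (-4*j - 4*p) = 20 - 4*j - 4*p)
Y(S, g) = 10 - 4*g (Y(S, g) = (20 - 4*3 - 4*g) + 2 = (20 - 12 - 4*g) + 2 = (8 - 4*g) + 2 = 10 - 4*g)
v = -70 (v = (10 - 4*6)*5 = (10 - 24)*5 = -14*5 = -70)
L = -7 (L = -7/7*5 - 2 = -7*1/7*5 - 2 = -1*5 - 2 = -5 - 2 = -7)
(L - v)**3 = (-7 - 1*(-70))**3 = (-7 + 70)**3 = 63**3 = 250047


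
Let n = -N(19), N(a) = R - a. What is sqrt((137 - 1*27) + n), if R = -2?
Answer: sqrt(131) ≈ 11.446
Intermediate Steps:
N(a) = -2 - a
n = 21 (n = -(-2 - 1*19) = -(-2 - 19) = -1*(-21) = 21)
sqrt((137 - 1*27) + n) = sqrt((137 - 1*27) + 21) = sqrt((137 - 27) + 21) = sqrt(110 + 21) = sqrt(131)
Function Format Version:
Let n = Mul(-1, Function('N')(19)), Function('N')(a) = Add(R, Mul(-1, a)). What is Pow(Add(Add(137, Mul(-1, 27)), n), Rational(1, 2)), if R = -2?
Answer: Pow(131, Rational(1, 2)) ≈ 11.446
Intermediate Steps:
Function('N')(a) = Add(-2, Mul(-1, a))
n = 21 (n = Mul(-1, Add(-2, Mul(-1, 19))) = Mul(-1, Add(-2, -19)) = Mul(-1, -21) = 21)
Pow(Add(Add(137, Mul(-1, 27)), n), Rational(1, 2)) = Pow(Add(Add(137, Mul(-1, 27)), 21), Rational(1, 2)) = Pow(Add(Add(137, -27), 21), Rational(1, 2)) = Pow(Add(110, 21), Rational(1, 2)) = Pow(131, Rational(1, 2))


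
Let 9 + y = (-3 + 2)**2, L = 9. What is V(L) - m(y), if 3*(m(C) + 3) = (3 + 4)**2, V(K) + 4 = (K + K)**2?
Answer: 920/3 ≈ 306.67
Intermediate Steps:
y = -8 (y = -9 + (-3 + 2)**2 = -9 + (-1)**2 = -9 + 1 = -8)
V(K) = -4 + 4*K**2 (V(K) = -4 + (K + K)**2 = -4 + (2*K)**2 = -4 + 4*K**2)
m(C) = 40/3 (m(C) = -3 + (3 + 4)**2/3 = -3 + (1/3)*7**2 = -3 + (1/3)*49 = -3 + 49/3 = 40/3)
V(L) - m(y) = (-4 + 4*9**2) - 1*40/3 = (-4 + 4*81) - 40/3 = (-4 + 324) - 40/3 = 320 - 40/3 = 920/3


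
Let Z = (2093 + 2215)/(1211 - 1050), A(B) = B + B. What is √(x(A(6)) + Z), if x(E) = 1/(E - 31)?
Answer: √249892769/3059 ≈ 5.1677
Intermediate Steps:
A(B) = 2*B
x(E) = 1/(-31 + E)
Z = 4308/161 ≈ 26.758
√(x(A(6)) + Z) = √(1/(-31 + 2*6) + 4308/161) = √(1/(-31 + 12) + 4308/161) = √(1/(-19) + 4308/161) = √(-1/19 + 4308/161) = √(81691/3059) = √249892769/3059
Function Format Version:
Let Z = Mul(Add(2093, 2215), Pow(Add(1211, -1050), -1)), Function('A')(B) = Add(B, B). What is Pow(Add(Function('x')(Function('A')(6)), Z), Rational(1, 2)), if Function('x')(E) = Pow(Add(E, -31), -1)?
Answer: Mul(Rational(1, 3059), Pow(249892769, Rational(1, 2))) ≈ 5.1677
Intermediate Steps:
Function('A')(B) = Mul(2, B)
Function('x')(E) = Pow(Add(-31, E), -1)
Z = Rational(4308, 161) (Z = Mul(4308, Pow(161, -1)) = Mul(4308, Rational(1, 161)) = Rational(4308, 161) ≈ 26.758)
Pow(Add(Function('x')(Function('A')(6)), Z), Rational(1, 2)) = Pow(Add(Pow(Add(-31, Mul(2, 6)), -1), Rational(4308, 161)), Rational(1, 2)) = Pow(Add(Pow(Add(-31, 12), -1), Rational(4308, 161)), Rational(1, 2)) = Pow(Add(Pow(-19, -1), Rational(4308, 161)), Rational(1, 2)) = Pow(Add(Rational(-1, 19), Rational(4308, 161)), Rational(1, 2)) = Pow(Rational(81691, 3059), Rational(1, 2)) = Mul(Rational(1, 3059), Pow(249892769, Rational(1, 2)))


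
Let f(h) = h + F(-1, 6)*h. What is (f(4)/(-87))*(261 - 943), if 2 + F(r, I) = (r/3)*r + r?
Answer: -13640/261 ≈ -52.261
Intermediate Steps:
F(r, I) = -2 + r + r²/3 (F(r, I) = -2 + ((r/3)*r + r) = -2 + (r²/3 + r) = -2 + (r + r²/3) = -2 + r + r²/3)
f(h) = -5*h/3 (f(h) = h + (-2 - 1 + (⅓)*(-1)²)*h = h + (-2 - 1 + (⅓)*1)*h = h + (-2 - 1 + ⅓)*h = h - 8*h/3 = -5*h/3)
(f(4)/(-87))*(261 - 943) = (-5/3*4/(-87))*(261 - 943) = -20/3*(-1/87)*(-682) = (20/261)*(-682) = -13640/261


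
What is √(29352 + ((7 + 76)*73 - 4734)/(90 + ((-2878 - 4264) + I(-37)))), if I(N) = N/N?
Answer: √1459272329977/7051 ≈ 171.32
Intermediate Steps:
I(N) = 1
√(29352 + ((7 + 76)*73 - 4734)/(90 + ((-2878 - 4264) + I(-37)))) = √(29352 + ((7 + 76)*73 - 4734)/(90 + ((-2878 - 4264) + 1))) = √(29352 + (83*73 - 4734)/(90 + (-7142 + 1))) = √(29352 + (6059 - 4734)/(90 - 7141)) = √(29352 + 1325/(-7051)) = √(29352 + 1325*(-1/7051)) = √(29352 - 1325/7051) = √(206959627/7051) = √1459272329977/7051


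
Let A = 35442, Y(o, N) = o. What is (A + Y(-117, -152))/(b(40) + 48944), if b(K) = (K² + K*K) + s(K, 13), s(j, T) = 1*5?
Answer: 11775/17383 ≈ 0.67739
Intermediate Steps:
s(j, T) = 5
b(K) = 5 + 2*K² (b(K) = (K² + K*K) + 5 = (K² + K²) + 5 = 2*K² + 5 = 5 + 2*K²)
(A + Y(-117, -152))/(b(40) + 48944) = (35442 - 117)/((5 + 2*40²) + 48944) = 35325/((5 + 2*1600) + 48944) = 35325/((5 + 3200) + 48944) = 35325/(3205 + 48944) = 35325/52149 = 35325*(1/52149) = 11775/17383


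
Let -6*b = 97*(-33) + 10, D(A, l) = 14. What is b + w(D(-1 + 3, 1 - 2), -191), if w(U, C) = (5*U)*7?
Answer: 6131/6 ≈ 1021.8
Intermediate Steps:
b = 3191/6 (b = -(97*(-33) + 10)/6 = -(-3201 + 10)/6 = -⅙*(-3191) = 3191/6 ≈ 531.83)
w(U, C) = 35*U
b + w(D(-1 + 3, 1 - 2), -191) = 3191/6 + 35*14 = 3191/6 + 490 = 6131/6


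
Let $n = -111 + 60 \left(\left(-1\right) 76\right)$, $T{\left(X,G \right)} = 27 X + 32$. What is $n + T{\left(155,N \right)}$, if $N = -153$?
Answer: $-454$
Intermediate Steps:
$T{\left(X,G \right)} = 32 + 27 X$
$n = -4671$ ($n = -111 + 60 \left(-76\right) = -111 - 4560 = -4671$)
$n + T{\left(155,N \right)} = -4671 + \left(32 + 27 \cdot 155\right) = -4671 + \left(32 + 4185\right) = -4671 + 4217 = -454$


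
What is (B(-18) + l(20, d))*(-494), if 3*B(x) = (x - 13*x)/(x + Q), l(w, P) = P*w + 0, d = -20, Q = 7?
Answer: 2209168/11 ≈ 2.0083e+5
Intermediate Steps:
l(w, P) = P*w
B(x) = -4*x/(7 + x) (B(x) = ((x - 13*x)/(x + 7))/3 = ((-12*x)/(7 + x))/3 = (-12*x/(7 + x))/3 = -4*x/(7 + x))
(B(-18) + l(20, d))*(-494) = (-4*(-18)/(7 - 18) - 20*20)*(-494) = (-4*(-18)/(-11) - 400)*(-494) = (-4*(-18)*(-1/11) - 400)*(-494) = (-72/11 - 400)*(-494) = -4472/11*(-494) = 2209168/11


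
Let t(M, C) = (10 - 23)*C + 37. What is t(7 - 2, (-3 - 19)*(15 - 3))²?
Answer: 12033961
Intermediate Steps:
t(M, C) = 37 - 13*C (t(M, C) = -13*C + 37 = 37 - 13*C)
t(7 - 2, (-3 - 19)*(15 - 3))² = (37 - 13*(-3 - 19)*(15 - 3))² = (37 - (-286)*12)² = (37 - 13*(-264))² = (37 + 3432)² = 3469² = 12033961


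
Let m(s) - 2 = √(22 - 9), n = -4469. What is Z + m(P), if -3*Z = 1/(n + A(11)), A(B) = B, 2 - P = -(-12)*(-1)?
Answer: 26749/13374 + √13 ≈ 5.6056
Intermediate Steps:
P = 14 (P = 2 - (-4)*(-3*(-1)) = 2 - (-4)*3 = 2 - 1*(-12) = 2 + 12 = 14)
m(s) = 2 + √13 (m(s) = 2 + √(22 - 9) = 2 + √13)
Z = 1/13374 (Z = -1/(3*(-4469 + 11)) = -⅓/(-4458) = -⅓*(-1/4458) = 1/13374 ≈ 7.4772e-5)
Z + m(P) = 1/13374 + (2 + √13) = 26749/13374 + √13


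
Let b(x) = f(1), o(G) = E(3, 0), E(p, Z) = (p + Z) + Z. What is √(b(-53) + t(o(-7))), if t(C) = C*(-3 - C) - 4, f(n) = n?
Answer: I*√21 ≈ 4.5826*I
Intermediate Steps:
E(p, Z) = p + 2*Z (E(p, Z) = (Z + p) + Z = p + 2*Z)
o(G) = 3 (o(G) = 3 + 2*0 = 3 + 0 = 3)
t(C) = -4 + C*(-3 - C)
b(x) = 1
√(b(-53) + t(o(-7))) = √(1 + (-4 - 1*3² - 3*3)) = √(1 + (-4 - 1*9 - 9)) = √(1 + (-4 - 9 - 9)) = √(1 - 22) = √(-21) = I*√21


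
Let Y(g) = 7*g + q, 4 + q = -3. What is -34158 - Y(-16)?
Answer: -34039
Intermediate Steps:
q = -7 (q = -4 - 3 = -7)
Y(g) = -7 + 7*g (Y(g) = 7*g - 7 = -7 + 7*g)
-34158 - Y(-16) = -34158 - (-7 + 7*(-16)) = -34158 - (-7 - 112) = -34158 - 1*(-119) = -34158 + 119 = -34039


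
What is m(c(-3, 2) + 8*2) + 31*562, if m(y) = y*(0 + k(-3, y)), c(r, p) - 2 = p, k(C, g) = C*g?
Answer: 16222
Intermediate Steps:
c(r, p) = 2 + p
m(y) = -3*y² (m(y) = y*(0 - 3*y) = y*(-3*y) = -3*y²)
m(c(-3, 2) + 8*2) + 31*562 = -3*((2 + 2) + 8*2)² + 31*562 = -3*(4 + 16)² + 17422 = -3*20² + 17422 = -3*400 + 17422 = -1200 + 17422 = 16222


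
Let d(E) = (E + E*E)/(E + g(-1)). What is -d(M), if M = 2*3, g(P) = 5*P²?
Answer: -42/11 ≈ -3.8182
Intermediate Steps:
M = 6
d(E) = (E + E²)/(5 + E) (d(E) = (E + E*E)/(E + 5*(-1)²) = (E + E²)/(E + 5*1) = (E + E²)/(E + 5) = (E + E²)/(5 + E))
-d(M) = -6*(1 + 6)/(5 + 6) = -6*7/11 = -1*42/11 = -42/11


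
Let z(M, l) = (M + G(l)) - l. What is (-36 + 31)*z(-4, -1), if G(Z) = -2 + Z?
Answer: 30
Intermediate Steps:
z(M, l) = -2 + M (z(M, l) = (M + (-2 + l)) - l = (-2 + M + l) - l = -2 + M)
(-36 + 31)*z(-4, -1) = (-36 + 31)*(-2 - 4) = -5*(-6) = 30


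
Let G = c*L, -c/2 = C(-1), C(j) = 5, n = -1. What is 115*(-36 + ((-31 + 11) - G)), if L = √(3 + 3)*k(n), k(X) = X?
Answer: -6440 - 1150*√6 ≈ -9256.9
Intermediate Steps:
c = -10 (c = -2*5 = -10)
L = -√6 (L = √(3 + 3)*(-1) = √6*(-1) = -√6 ≈ -2.4495)
G = 10*√6 (G = -(-10)*√6 = 10*√6 ≈ 24.495)
115*(-36 + ((-31 + 11) - G)) = 115*(-36 + ((-31 + 11) - 10*√6)) = 115*(-36 + (-20 - 10*√6)) = 115*(-56 - 10*√6) = -6440 - 1150*√6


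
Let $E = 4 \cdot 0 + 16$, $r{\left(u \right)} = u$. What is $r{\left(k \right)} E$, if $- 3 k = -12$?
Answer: $64$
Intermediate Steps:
$k = 4$ ($k = \left(- \frac{1}{3}\right) \left(-12\right) = 4$)
$E = 16$ ($E = 0 + 16 = 16$)
$r{\left(k \right)} E = 4 \cdot 16 = 64$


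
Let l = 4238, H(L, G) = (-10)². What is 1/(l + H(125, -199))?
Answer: 1/4338 ≈ 0.00023052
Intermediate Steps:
H(L, G) = 100
1/(l + H(125, -199)) = 1/(4238 + 100) = 1/4338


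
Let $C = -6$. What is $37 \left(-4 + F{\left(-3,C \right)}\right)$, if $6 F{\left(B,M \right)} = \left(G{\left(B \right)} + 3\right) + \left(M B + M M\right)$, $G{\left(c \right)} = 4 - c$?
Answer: $\frac{740}{3} \approx 246.67$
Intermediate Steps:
$F{\left(B,M \right)} = \frac{7}{6} - \frac{B}{6} + \frac{M^{2}}{6} + \frac{B M}{6}$ ($F{\left(B,M \right)} = \frac{\left(\left(4 - B\right) + 3\right) + \left(M B + M M\right)}{6} = \frac{\left(7 - B\right) + \left(B M + M^{2}\right)}{6} = \frac{\left(7 - B\right) + \left(M^{2} + B M\right)}{6} = \frac{7 + M^{2} - B + B M}{6} = \frac{7}{6} - \frac{B}{6} + \frac{M^{2}}{6} + \frac{B M}{6}$)
$37 \left(-4 + F{\left(-3,C \right)}\right) = 37 \left(-4 + \left(\frac{7}{6} - - \frac{1}{2} + \frac{\left(-6\right)^{2}}{6} + \frac{1}{6} \left(-3\right) \left(-6\right)\right)\right) = 37 \left(-4 + \left(\frac{7}{6} + \frac{1}{2} + \frac{1}{6} \cdot 36 + 3\right)\right) = 37 \left(-4 + \left(\frac{7}{6} + \frac{1}{2} + 6 + 3\right)\right) = 37 \left(-4 + \frac{32}{3}\right) = 37 \cdot \frac{20}{3} = \frac{740}{3}$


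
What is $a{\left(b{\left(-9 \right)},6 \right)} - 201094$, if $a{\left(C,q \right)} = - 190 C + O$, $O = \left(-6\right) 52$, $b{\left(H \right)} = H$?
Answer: $-199696$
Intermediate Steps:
$O = -312$
$a{\left(C,q \right)} = -312 - 190 C$ ($a{\left(C,q \right)} = - 190 C - 312 = -312 - 190 C$)
$a{\left(b{\left(-9 \right)},6 \right)} - 201094 = \left(-312 - -1710\right) - 201094 = \left(-312 + 1710\right) - 201094 = 1398 - 201094 = -199696$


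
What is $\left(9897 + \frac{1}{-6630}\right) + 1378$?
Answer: $\frac{74753249}{6630} \approx 11275.0$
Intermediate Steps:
$\left(9897 + \frac{1}{-6630}\right) + 1378 = \left(9897 - \frac{1}{6630}\right) + 1378 = \frac{65617109}{6630} + 1378 = \frac{74753249}{6630}$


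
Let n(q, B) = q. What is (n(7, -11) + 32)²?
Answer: 1521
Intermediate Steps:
(n(7, -11) + 32)² = (7 + 32)² = 39² = 1521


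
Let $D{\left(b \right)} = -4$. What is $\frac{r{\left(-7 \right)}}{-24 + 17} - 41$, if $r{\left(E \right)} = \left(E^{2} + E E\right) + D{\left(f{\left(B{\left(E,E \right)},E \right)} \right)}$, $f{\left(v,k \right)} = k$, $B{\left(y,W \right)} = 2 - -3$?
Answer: $- \frac{381}{7} \approx -54.429$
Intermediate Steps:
$B{\left(y,W \right)} = 5$ ($B{\left(y,W \right)} = 2 + 3 = 5$)
$r{\left(E \right)} = -4 + 2 E^{2}$ ($r{\left(E \right)} = \left(E^{2} + E E\right) - 4 = \left(E^{2} + E^{2}\right) - 4 = 2 E^{2} - 4 = -4 + 2 E^{2}$)
$\frac{r{\left(-7 \right)}}{-24 + 17} - 41 = \frac{-4 + 2 \left(-7\right)^{2}}{-24 + 17} - 41 = \frac{-4 + 2 \cdot 49}{-7} - 41 = - \frac{-4 + 98}{7} - 41 = \left(- \frac{1}{7}\right) 94 - 41 = - \frac{94}{7} - 41 = - \frac{381}{7}$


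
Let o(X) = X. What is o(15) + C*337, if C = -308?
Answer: -103781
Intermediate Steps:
o(15) + C*337 = 15 - 308*337 = 15 - 103796 = -103781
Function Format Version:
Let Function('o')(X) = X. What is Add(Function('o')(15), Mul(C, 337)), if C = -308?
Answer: -103781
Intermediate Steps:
Add(Function('o')(15), Mul(C, 337)) = Add(15, Mul(-308, 337)) = Add(15, -103796) = -103781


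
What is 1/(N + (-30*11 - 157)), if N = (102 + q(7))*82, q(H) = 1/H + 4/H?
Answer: 7/55549 ≈ 0.00012601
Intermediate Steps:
q(H) = 5/H (q(H) = 1/H + 4/H = 5/H)
N = 58958/7 (N = (102 + 5/7)*82 = (719/7)*82 = 58958/7 ≈ 8422.6)
1/(N + (-30*11 - 157)) = 1/(58958/7 + (-30*11 - 157)) = 1/(58958/7 + (-330 - 157)) = 1/(58958/7 - 487) = 1/(55549/7) = 7/55549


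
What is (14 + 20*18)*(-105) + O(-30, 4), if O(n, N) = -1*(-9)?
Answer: -39261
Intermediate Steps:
O(n, N) = 9
(14 + 20*18)*(-105) + O(-30, 4) = (14 + 20*18)*(-105) + 9 = (14 + 360)*(-105) + 9 = 374*(-105) + 9 = -39270 + 9 = -39261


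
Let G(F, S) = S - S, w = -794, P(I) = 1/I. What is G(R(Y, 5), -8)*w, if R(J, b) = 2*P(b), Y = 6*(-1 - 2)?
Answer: 0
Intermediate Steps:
Y = -18 (Y = 6*(-3) = -18)
R(J, b) = 2/b
G(F, S) = 0
G(R(Y, 5), -8)*w = 0*(-794) = 0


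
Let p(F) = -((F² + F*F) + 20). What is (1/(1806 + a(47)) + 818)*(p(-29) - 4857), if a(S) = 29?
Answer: -9845262329/1835 ≈ -5.3653e+6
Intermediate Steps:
p(F) = -20 - 2*F² (p(F) = -((F² + F²) + 20) = -(2*F² + 20) = -(20 + 2*F²) = -20 - 2*F²)
(1/(1806 + a(47)) + 818)*(p(-29) - 4857) = (1/(1806 + 29) + 818)*((-20 - 2*(-29)²) - 4857) = (1/1835 + 818)*((-20 - 2*841) - 4857) = (1/1835 + 818)*((-20 - 1682) - 4857) = 1501031*(-1702 - 4857)/1835 = (1501031/1835)*(-6559) = -9845262329/1835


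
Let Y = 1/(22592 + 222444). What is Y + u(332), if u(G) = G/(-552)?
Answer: -10168925/16907484 ≈ -0.60145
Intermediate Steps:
Y = 1/245036 ≈ 4.0810e-6
u(G) = -G/552 (u(G) = G*(-1/552) = -G/552)
Y + u(332) = 1/245036 - 1/552*332 = 1/245036 - 83/138 = -10168925/16907484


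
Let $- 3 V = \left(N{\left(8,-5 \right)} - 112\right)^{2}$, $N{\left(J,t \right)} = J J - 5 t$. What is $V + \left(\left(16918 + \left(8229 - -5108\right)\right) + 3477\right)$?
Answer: $\frac{100667}{3} \approx 33556.0$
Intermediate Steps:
$N{\left(J,t \right)} = J^{2} - 5 t$
$V = - \frac{529}{3}$ ($V = - \frac{\left(\left(8^{2} - -25\right) - 112\right)^{2}}{3} = - \frac{\left(\left(64 + 25\right) - 112\right)^{2}}{3} = - \frac{\left(89 - 112\right)^{2}}{3} = - \frac{\left(-23\right)^{2}}{3} = \left(- \frac{1}{3}\right) 529 = - \frac{529}{3} \approx -176.33$)
$V + \left(\left(16918 + \left(8229 - -5108\right)\right) + 3477\right) = - \frac{529}{3} + \left(\left(16918 + \left(8229 - -5108\right)\right) + 3477\right) = - \frac{529}{3} + \left(\left(16918 + \left(8229 + 5108\right)\right) + 3477\right) = - \frac{529}{3} + \left(\left(16918 + 13337\right) + 3477\right) = - \frac{529}{3} + \left(30255 + 3477\right) = - \frac{529}{3} + 33732 = \frac{100667}{3}$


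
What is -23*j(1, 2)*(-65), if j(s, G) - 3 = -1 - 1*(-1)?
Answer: 4485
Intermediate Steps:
j(s, G) = 3 (j(s, G) = 3 + (-1 - 1*(-1)) = 3 + (-1 + 1) = 3 + 0 = 3)
-23*j(1, 2)*(-65) = -23*3*(-65) = -69*(-65) = 4485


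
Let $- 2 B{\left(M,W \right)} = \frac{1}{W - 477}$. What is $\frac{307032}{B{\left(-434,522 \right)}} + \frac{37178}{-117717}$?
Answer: $- \frac{3252859772138}{117717} \approx -2.7633 \cdot 10^{7}$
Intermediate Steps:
$B{\left(M,W \right)} = - \frac{1}{2 \left(-477 + W\right)}$ ($B{\left(M,W \right)} = - \frac{1}{2 \left(W - 477\right)} = - \frac{1}{2 \left(-477 + W\right)}$)
$\frac{307032}{B{\left(-434,522 \right)}} + \frac{37178}{-117717} = \frac{307032}{\left(-1\right) \frac{1}{-954 + 2 \cdot 522}} + \frac{37178}{-117717} = \frac{307032}{\left(-1\right) \frac{1}{-954 + 1044}} + 37178 \left(- \frac{1}{117717}\right) = \frac{307032}{\left(-1\right) \frac{1}{90}} - \frac{37178}{117717} = \frac{307032}{- \frac{1}{90}} - \frac{37178}{117717} = 307032 \left(-90\right) - \frac{37178}{117717} = -27632880 - \frac{37178}{117717} = - \frac{3252859772138}{117717}$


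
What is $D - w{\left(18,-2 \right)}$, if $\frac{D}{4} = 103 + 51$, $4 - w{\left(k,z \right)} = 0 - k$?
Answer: $594$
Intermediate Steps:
$w{\left(k,z \right)} = 4 + k$ ($w{\left(k,z \right)} = 4 - \left(0 - k\right) = 4 - - k = 4 + k$)
$D = 616$ ($D = 4 \left(103 + 51\right) = 4 \cdot 154 = 616$)
$D - w{\left(18,-2 \right)} = 616 - \left(4 + 18\right) = 616 - 22 = 594$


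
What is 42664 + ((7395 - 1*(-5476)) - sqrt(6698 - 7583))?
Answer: 55535 - I*sqrt(885) ≈ 55535.0 - 29.749*I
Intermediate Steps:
42664 + ((7395 - 1*(-5476)) - sqrt(6698 - 7583)) = 42664 + ((7395 + 5476) - sqrt(-885)) = 42664 + (12871 - I*sqrt(885)) = 55535 - I*sqrt(885)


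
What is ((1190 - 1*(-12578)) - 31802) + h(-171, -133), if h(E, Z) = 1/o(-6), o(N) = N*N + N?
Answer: -541019/30 ≈ -18034.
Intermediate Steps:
o(N) = N + N² (o(N) = N² + N = N + N²)
h(E, Z) = 1/30 (h(E, Z) = 1/(-6*(1 - 6)) = 1/(-6*(-5)) = 1/30)
((1190 - 1*(-12578)) - 31802) + h(-171, -133) = ((1190 - 1*(-12578)) - 31802) + 1/30 = ((1190 + 12578) - 31802) + 1/30 = (13768 - 31802) + 1/30 = -18034 + 1/30 = -541019/30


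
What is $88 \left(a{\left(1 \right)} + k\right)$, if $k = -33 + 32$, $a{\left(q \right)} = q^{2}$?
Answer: $0$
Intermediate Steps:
$k = -1$
$88 \left(a{\left(1 \right)} + k\right) = 88 \left(1^{2} - 1\right) = 88 \left(1 - 1\right) = 88 \cdot 0 = 0$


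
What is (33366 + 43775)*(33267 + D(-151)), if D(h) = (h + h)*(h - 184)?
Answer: 10370604617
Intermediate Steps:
D(h) = 2*h*(-184 + h) (D(h) = (2*h)*(-184 + h) = 2*h*(-184 + h))
(33366 + 43775)*(33267 + D(-151)) = (33366 + 43775)*(33267 + 2*(-151)*(-184 - 151)) = 77141*(33267 + 2*(-151)*(-335)) = 77141*(33267 + 101170) = 77141*134437 = 10370604617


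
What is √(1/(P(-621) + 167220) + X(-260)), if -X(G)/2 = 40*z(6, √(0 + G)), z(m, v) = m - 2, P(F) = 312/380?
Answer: I*√80756573536106970/15885978 ≈ 17.889*I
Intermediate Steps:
P(F) = 78/95 (P(F) = 312*(1/380) = 78/95)
z(m, v) = -2 + m
X(G) = -320 (X(G) = -80*(-2 + 6) = -80*4 = -2*160 = -320)
√(1/(P(-621) + 167220) + X(-260)) = √(1/(78/95 + 167220) - 320) = √(1/(15885978/95) - 320) = √(95/15885978 - 320) = √(-5083512865/15885978) = I*√80756573536106970/15885978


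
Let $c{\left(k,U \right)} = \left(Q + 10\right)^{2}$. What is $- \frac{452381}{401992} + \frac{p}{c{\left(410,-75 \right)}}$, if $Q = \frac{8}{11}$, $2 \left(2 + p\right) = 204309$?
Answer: $\frac{310156504271}{349833538} \approx 886.58$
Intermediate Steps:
$p = \frac{204305}{2}$ ($p = -2 + \frac{1}{2} \cdot 204309 = -2 + \frac{204309}{2} = \frac{204305}{2} \approx 1.0215 \cdot 10^{5}$)
$Q = \frac{8}{11}$ ($Q = 8 \cdot \frac{1}{11} = \frac{8}{11} \approx 0.72727$)
$c{\left(k,U \right)} = \frac{13924}{121}$ ($c{\left(k,U \right)} = \left(\frac{8}{11} + 10\right)^{2} = \left(\frac{118}{11}\right)^{2} = \frac{13924}{121}$)
$- \frac{452381}{401992} + \frac{p}{c{\left(410,-75 \right)}} = - \frac{452381}{401992} + \frac{204305}{2 \cdot \frac{13924}{121}} = \left(-452381\right) \frac{1}{401992} + \frac{204305}{2} \cdot \frac{121}{13924} = - \frac{452381}{401992} + \frac{24720905}{27848} = \frac{310156504271}{349833538}$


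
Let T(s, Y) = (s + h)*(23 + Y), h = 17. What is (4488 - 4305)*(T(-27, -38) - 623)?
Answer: -86559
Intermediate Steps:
T(s, Y) = (17 + s)*(23 + Y) (T(s, Y) = (s + 17)*(23 + Y) = (17 + s)*(23 + Y))
(4488 - 4305)*(T(-27, -38) - 623) = (4488 - 4305)*((391 + 17*(-38) + 23*(-27) - 38*(-27)) - 623) = 183*((391 - 646 - 621 + 1026) - 623) = 183*(150 - 623) = 183*(-473) = -86559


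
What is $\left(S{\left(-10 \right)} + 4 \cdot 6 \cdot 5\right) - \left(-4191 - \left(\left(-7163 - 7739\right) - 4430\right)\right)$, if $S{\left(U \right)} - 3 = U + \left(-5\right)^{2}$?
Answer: $-15003$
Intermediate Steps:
$S{\left(U \right)} = 28 + U$ ($S{\left(U \right)} = 3 + \left(U + \left(-5\right)^{2}\right) = 3 + \left(U + 25\right) = 3 + \left(25 + U\right) = 28 + U$)
$\left(S{\left(-10 \right)} + 4 \cdot 6 \cdot 5\right) - \left(-4191 - \left(\left(-7163 - 7739\right) - 4430\right)\right) = \left(\left(28 - 10\right) + 4 \cdot 6 \cdot 5\right) - \left(-4191 - \left(\left(-7163 - 7739\right) - 4430\right)\right) = \left(18 + 24 \cdot 5\right) - \left(-4191 - \left(-14902 - 4430\right)\right) = \left(18 + 120\right) - \left(-4191 - -19332\right) = 138 - \left(-4191 + 19332\right) = 138 - 15141 = -15003$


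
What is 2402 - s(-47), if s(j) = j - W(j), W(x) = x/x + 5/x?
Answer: 115145/47 ≈ 2449.9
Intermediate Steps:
W(x) = 1 + 5/x
s(j) = j - (5 + j)/j
2402 - s(-47) = 2402 - (-1 - 47 - 5/(-47)) = 2402 - (-1 - 47 - 5*(-1/47)) = 2402 - (-1 - 47 + 5/47) = 2402 - 1*(-2251/47) = 2402 + 2251/47 = 115145/47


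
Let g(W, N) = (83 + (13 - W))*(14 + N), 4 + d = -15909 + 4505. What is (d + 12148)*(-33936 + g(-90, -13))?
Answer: -24975000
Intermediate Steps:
d = -11408 (d = -4 + (-15909 + 4505) = -4 - 11404 = -11408)
g(W, N) = (14 + N)*(96 - W) (g(W, N) = (96 - W)*(14 + N) = (14 + N)*(96 - W))
(d + 12148)*(-33936 + g(-90, -13)) = (-11408 + 12148)*(-33936 + (1344 - 14*(-90) + 96*(-13) - 1*(-13)*(-90))) = 740*(-33936 + (1344 + 1260 - 1248 - 1170)) = 740*(-33936 + 186) = 740*(-33750) = -24975000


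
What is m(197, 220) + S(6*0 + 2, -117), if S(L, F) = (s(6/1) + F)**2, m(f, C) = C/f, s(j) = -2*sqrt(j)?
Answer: 2701681/197 + 468*sqrt(6) ≈ 14860.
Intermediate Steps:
S(L, F) = (F - 2*sqrt(6))**2 (S(L, F) = (-2*sqrt(6) + F)**2 = (F - 2*sqrt(6))**2)
m(197, 220) + S(6*0 + 2, -117) = 220/197 + (-117 - 2*sqrt(6))**2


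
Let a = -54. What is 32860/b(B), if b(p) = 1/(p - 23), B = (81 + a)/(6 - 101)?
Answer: -14537264/19 ≈ -7.6512e+5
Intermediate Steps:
B = -27/95 (B = (81 - 54)/(6 - 101) = 27/(-95) = 27*(-1/95) = -27/95 ≈ -0.28421)
b(p) = 1/(-23 + p)
32860/b(B) = 32860/(1/(-23 - 27/95)) = 32860/(1/(-2212/95)) = 32860/(-95/2212) = 32860*(-2212/95) = -14537264/19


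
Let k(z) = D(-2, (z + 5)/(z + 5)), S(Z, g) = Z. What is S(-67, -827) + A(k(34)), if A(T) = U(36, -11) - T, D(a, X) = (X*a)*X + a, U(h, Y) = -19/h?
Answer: -2287/36 ≈ -63.528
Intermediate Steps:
D(a, X) = a + a*X² (D(a, X) = a*X² + a = a + a*X²)
k(z) = -4 (k(z) = -2*(1 + ((z + 5)/(z + 5))²) = -2*(1 + ((5 + z)/(5 + z))²) = -2*(1 + 1²) = -2*(1 + 1) = -2*2 = -4)
A(T) = -19/36 - T
S(-67, -827) + A(k(34)) = -67 + (-19/36 - 1*(-4)) = -67 + (-19/36 + 4) = -67 + 125/36 = -2287/36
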